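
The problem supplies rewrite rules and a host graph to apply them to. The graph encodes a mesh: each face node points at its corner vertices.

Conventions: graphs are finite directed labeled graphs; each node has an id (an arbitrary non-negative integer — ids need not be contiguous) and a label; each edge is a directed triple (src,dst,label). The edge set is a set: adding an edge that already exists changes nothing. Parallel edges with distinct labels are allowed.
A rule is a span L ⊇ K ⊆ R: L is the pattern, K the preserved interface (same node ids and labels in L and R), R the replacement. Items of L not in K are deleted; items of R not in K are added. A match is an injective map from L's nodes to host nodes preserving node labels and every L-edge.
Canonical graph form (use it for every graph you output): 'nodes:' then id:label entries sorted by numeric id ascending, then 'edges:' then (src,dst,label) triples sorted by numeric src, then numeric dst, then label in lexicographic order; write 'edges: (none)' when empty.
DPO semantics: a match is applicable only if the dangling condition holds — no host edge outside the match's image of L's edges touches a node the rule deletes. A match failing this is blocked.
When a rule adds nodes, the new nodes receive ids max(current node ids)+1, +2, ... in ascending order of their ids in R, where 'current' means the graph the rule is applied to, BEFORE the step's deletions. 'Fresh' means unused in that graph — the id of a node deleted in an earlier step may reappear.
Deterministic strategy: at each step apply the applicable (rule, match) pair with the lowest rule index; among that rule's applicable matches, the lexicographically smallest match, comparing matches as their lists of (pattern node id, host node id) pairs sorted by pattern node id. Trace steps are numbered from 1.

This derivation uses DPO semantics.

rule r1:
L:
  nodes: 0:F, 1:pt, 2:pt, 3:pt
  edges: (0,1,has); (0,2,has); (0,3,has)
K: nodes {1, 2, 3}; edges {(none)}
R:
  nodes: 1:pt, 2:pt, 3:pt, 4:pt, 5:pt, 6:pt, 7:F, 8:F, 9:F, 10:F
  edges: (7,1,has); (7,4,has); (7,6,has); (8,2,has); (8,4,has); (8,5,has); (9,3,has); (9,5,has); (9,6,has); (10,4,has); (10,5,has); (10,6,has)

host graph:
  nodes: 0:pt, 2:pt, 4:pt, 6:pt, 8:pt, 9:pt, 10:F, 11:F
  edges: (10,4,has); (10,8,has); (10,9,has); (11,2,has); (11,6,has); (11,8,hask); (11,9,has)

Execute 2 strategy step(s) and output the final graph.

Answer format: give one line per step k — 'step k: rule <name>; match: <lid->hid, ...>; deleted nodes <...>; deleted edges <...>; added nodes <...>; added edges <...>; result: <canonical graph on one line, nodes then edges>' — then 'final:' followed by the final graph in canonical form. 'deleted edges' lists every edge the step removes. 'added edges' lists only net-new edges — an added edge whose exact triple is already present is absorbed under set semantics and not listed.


step 1: rule r1; match: 0->10, 1->4, 2->8, 3->9; deleted nodes 10; deleted edges (10,4,has); (10,8,has); (10,9,has); added nodes 12, 13, 14, 15, 16, 17, 18; added edges (15,4,has); (15,12,has); (15,14,has); (16,8,has); (16,12,has); (16,13,has); (17,9,has); (17,13,has); (17,14,has); (18,12,has); (18,13,has); (18,14,has); result: nodes: 0:pt, 2:pt, 4:pt, 6:pt, 8:pt, 9:pt, 11:F, 12:pt, 13:pt, 14:pt, 15:F, 16:F, 17:F, 18:F edges: (11,2,has); (11,6,has); (11,8,hask); (11,9,has); (15,4,has); (15,12,has); (15,14,has); (16,8,has); (16,12,has); (16,13,has); (17,9,has); (17,13,has); (17,14,has); (18,12,has); (18,13,has); (18,14,has)
step 2: rule r1; match: 0->15, 1->4, 2->12, 3->14; deleted nodes 15; deleted edges (15,4,has); (15,12,has); (15,14,has); added nodes 19, 20, 21, 22, 23, 24, 25; added edges (22,4,has); (22,19,has); (22,21,has); (23,12,has); (23,19,has); (23,20,has); (24,14,has); (24,20,has); (24,21,has); (25,19,has); (25,20,has); (25,21,has); result: nodes: 0:pt, 2:pt, 4:pt, 6:pt, 8:pt, 9:pt, 11:F, 12:pt, 13:pt, 14:pt, 16:F, 17:F, 18:F, 19:pt, 20:pt, 21:pt, 22:F, 23:F, 24:F, 25:F edges: (11,2,has); (11,6,has); (11,8,hask); (11,9,has); (16,8,has); (16,12,has); (16,13,has); (17,9,has); (17,13,has); (17,14,has); (18,12,has); (18,13,has); (18,14,has); (22,4,has); (22,19,has); (22,21,has); (23,12,has); (23,19,has); (23,20,has); (24,14,has); (24,20,has); (24,21,has); (25,19,has); (25,20,has); (25,21,has)
final:
nodes: 0:pt, 2:pt, 4:pt, 6:pt, 8:pt, 9:pt, 11:F, 12:pt, 13:pt, 14:pt, 16:F, 17:F, 18:F, 19:pt, 20:pt, 21:pt, 22:F, 23:F, 24:F, 25:F
edges: (11,2,has); (11,6,has); (11,8,hask); (11,9,has); (16,8,has); (16,12,has); (16,13,has); (17,9,has); (17,13,has); (17,14,has); (18,12,has); (18,13,has); (18,14,has); (22,4,has); (22,19,has); (22,21,has); (23,12,has); (23,19,has); (23,20,has); (24,14,has); (24,20,has); (24,21,has); (25,19,has); (25,20,has); (25,21,has)


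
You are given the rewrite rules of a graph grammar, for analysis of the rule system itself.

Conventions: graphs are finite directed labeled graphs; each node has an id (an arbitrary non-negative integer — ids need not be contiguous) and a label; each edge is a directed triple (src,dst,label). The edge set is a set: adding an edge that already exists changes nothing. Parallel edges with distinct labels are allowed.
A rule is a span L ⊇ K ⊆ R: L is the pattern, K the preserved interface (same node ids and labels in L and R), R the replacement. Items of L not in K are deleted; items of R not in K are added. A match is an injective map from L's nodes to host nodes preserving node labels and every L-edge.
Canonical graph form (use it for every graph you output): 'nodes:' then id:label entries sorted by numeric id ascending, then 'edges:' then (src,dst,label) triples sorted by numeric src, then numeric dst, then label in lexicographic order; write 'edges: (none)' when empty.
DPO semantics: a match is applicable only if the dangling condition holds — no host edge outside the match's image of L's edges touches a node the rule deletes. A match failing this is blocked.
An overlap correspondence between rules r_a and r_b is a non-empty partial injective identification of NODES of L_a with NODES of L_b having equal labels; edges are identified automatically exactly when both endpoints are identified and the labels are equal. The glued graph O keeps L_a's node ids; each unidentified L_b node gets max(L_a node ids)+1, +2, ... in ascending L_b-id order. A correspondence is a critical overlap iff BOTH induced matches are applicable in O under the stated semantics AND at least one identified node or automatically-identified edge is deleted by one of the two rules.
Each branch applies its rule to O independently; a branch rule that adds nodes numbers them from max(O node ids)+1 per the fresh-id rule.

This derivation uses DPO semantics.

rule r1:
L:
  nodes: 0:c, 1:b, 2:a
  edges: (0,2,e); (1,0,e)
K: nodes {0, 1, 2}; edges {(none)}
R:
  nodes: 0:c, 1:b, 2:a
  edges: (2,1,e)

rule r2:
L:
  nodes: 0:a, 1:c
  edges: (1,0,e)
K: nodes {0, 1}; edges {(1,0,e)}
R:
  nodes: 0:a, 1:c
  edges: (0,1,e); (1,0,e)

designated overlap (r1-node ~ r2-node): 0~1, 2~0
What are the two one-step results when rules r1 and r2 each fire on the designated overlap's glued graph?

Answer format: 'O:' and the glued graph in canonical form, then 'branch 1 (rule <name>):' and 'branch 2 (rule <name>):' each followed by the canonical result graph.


O:
nodes: 0:c, 1:b, 2:a
edges: (0,2,e); (1,0,e)
branch 1 (rule r1):
nodes: 0:c, 1:b, 2:a
edges: (2,1,e)
branch 2 (rule r2):
nodes: 0:c, 1:b, 2:a
edges: (0,2,e); (1,0,e); (2,0,e)


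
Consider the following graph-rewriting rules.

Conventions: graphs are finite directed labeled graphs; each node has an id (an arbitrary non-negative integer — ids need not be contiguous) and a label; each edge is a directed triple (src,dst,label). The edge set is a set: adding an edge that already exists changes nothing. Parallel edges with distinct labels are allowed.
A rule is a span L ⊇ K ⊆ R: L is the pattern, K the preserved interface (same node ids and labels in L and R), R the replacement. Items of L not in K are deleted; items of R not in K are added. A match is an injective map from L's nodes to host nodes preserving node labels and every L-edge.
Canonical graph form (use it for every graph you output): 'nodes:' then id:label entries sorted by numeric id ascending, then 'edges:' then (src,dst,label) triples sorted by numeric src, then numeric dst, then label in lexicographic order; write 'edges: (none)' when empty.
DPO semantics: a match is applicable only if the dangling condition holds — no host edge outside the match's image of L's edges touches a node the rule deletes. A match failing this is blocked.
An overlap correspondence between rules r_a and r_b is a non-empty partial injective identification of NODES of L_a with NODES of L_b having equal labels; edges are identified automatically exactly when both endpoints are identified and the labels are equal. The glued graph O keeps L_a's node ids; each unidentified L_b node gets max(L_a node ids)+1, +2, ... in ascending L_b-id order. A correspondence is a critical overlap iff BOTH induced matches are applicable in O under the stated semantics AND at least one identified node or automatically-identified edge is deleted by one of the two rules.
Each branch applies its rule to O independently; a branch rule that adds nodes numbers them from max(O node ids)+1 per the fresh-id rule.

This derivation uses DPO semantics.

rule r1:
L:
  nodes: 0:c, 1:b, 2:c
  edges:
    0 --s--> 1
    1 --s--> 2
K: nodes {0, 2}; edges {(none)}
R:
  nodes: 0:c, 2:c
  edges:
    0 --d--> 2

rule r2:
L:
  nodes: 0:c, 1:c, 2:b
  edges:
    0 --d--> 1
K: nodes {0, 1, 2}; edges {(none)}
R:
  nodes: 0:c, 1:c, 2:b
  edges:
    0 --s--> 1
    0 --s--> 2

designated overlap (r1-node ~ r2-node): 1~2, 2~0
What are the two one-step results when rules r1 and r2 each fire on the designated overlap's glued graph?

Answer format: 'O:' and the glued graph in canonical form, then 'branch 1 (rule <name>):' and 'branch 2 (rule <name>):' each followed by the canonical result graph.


O:
nodes: 0:c, 1:b, 2:c, 3:c
edges: (0,1,s); (1,2,s); (2,3,d)
branch 1 (rule r1):
nodes: 0:c, 2:c, 3:c
edges: (0,2,d); (2,3,d)
branch 2 (rule r2):
nodes: 0:c, 1:b, 2:c, 3:c
edges: (0,1,s); (1,2,s); (2,1,s); (2,3,s)


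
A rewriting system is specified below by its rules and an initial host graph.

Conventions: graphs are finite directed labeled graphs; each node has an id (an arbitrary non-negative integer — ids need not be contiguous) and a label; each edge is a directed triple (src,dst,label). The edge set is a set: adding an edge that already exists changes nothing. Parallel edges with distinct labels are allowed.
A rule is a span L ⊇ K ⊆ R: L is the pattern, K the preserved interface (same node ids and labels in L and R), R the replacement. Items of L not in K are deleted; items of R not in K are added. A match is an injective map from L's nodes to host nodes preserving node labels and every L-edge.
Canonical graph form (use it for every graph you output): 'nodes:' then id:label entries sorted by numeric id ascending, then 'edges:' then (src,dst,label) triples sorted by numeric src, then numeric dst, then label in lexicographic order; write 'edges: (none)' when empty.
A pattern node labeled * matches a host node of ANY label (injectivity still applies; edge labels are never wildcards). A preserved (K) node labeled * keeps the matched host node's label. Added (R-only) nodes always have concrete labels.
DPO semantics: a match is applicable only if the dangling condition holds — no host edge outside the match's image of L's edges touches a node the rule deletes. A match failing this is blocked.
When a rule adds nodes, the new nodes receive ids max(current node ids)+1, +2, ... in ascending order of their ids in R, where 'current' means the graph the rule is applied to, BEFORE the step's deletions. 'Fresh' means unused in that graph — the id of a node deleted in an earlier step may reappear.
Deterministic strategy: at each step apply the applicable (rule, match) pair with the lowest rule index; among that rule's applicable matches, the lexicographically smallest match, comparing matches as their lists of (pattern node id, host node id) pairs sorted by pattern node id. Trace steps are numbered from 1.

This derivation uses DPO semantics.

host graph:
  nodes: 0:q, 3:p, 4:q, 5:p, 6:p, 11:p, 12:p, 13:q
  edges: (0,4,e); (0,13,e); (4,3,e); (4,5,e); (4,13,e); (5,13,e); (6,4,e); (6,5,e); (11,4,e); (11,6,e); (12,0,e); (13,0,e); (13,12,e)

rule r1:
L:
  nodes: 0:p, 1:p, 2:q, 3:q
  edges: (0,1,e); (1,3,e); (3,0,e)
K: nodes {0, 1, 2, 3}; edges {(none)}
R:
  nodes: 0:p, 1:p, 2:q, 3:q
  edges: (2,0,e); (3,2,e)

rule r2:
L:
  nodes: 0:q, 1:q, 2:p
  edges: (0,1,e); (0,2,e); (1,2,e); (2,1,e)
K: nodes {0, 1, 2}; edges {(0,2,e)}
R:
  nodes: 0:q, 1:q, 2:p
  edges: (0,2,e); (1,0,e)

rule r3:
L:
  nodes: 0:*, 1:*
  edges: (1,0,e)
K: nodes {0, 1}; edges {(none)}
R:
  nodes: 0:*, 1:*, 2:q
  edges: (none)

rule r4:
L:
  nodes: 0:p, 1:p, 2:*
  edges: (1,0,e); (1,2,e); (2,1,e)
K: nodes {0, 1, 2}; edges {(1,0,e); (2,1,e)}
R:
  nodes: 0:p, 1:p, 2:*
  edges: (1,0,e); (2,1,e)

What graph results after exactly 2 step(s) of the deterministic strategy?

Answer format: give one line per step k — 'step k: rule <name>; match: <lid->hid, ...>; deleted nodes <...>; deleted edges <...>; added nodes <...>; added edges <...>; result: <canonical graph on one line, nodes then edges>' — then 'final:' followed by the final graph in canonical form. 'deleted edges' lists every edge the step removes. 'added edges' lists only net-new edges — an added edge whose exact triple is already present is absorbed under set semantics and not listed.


step 1: rule r3; match: 0->0, 1->12; deleted nodes (none); deleted edges (12,0,e); added nodes 14; added edges (none); result: nodes: 0:q, 3:p, 4:q, 5:p, 6:p, 11:p, 12:p, 13:q, 14:q edges: (0,4,e); (0,13,e); (4,3,e); (4,5,e); (4,13,e); (5,13,e); (6,4,e); (6,5,e); (11,4,e); (11,6,e); (13,0,e); (13,12,e)
step 2: rule r3; match: 0->0, 1->13; deleted nodes (none); deleted edges (13,0,e); added nodes 15; added edges (none); result: nodes: 0:q, 3:p, 4:q, 5:p, 6:p, 11:p, 12:p, 13:q, 14:q, 15:q edges: (0,4,e); (0,13,e); (4,3,e); (4,5,e); (4,13,e); (5,13,e); (6,4,e); (6,5,e); (11,4,e); (11,6,e); (13,12,e)
final:
nodes: 0:q, 3:p, 4:q, 5:p, 6:p, 11:p, 12:p, 13:q, 14:q, 15:q
edges: (0,4,e); (0,13,e); (4,3,e); (4,5,e); (4,13,e); (5,13,e); (6,4,e); (6,5,e); (11,4,e); (11,6,e); (13,12,e)


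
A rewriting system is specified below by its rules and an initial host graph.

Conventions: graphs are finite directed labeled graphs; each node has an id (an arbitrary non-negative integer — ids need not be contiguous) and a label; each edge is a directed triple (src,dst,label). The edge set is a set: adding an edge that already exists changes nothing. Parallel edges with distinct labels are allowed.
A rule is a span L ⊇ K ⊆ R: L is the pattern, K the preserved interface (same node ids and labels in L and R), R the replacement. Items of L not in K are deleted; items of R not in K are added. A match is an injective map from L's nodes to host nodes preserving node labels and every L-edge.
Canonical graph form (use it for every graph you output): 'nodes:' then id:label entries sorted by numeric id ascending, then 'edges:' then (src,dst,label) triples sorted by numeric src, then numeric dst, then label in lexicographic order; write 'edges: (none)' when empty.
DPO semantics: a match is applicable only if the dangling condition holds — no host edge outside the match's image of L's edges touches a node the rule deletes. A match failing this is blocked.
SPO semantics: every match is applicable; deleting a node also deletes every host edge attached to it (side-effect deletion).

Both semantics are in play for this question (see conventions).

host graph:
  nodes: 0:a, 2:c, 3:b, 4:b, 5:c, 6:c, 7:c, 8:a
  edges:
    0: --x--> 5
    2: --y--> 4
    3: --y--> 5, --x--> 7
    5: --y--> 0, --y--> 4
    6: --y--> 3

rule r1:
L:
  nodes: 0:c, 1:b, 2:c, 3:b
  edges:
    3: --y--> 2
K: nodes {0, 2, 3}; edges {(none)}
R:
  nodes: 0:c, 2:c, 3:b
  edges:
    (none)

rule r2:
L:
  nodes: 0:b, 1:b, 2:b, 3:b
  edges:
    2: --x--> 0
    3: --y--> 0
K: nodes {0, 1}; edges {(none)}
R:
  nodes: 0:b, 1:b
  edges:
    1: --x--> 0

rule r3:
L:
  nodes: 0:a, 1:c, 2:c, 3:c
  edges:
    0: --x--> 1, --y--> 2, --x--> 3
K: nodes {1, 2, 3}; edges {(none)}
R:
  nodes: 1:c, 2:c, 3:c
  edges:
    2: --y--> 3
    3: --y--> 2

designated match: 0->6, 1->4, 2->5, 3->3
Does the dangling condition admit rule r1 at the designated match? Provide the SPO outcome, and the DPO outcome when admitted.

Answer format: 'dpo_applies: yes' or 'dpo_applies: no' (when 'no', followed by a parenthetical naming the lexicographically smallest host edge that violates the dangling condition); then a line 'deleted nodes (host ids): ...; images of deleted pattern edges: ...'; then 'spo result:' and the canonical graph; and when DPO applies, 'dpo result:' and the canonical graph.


dpo_applies: no
(the rule deletes node 4, which keeps host edge (2,4,y) outside the match image — the dangling condition fails, DPO blocks; SPO proceeds and side-deletes such edges)
deleted nodes (host ids): 4; images of deleted pattern edges: (3,5,y)
spo result:
nodes: 0:a, 2:c, 3:b, 5:c, 6:c, 7:c, 8:a
edges: (0,5,x); (3,7,x); (5,0,y); (6,3,y)


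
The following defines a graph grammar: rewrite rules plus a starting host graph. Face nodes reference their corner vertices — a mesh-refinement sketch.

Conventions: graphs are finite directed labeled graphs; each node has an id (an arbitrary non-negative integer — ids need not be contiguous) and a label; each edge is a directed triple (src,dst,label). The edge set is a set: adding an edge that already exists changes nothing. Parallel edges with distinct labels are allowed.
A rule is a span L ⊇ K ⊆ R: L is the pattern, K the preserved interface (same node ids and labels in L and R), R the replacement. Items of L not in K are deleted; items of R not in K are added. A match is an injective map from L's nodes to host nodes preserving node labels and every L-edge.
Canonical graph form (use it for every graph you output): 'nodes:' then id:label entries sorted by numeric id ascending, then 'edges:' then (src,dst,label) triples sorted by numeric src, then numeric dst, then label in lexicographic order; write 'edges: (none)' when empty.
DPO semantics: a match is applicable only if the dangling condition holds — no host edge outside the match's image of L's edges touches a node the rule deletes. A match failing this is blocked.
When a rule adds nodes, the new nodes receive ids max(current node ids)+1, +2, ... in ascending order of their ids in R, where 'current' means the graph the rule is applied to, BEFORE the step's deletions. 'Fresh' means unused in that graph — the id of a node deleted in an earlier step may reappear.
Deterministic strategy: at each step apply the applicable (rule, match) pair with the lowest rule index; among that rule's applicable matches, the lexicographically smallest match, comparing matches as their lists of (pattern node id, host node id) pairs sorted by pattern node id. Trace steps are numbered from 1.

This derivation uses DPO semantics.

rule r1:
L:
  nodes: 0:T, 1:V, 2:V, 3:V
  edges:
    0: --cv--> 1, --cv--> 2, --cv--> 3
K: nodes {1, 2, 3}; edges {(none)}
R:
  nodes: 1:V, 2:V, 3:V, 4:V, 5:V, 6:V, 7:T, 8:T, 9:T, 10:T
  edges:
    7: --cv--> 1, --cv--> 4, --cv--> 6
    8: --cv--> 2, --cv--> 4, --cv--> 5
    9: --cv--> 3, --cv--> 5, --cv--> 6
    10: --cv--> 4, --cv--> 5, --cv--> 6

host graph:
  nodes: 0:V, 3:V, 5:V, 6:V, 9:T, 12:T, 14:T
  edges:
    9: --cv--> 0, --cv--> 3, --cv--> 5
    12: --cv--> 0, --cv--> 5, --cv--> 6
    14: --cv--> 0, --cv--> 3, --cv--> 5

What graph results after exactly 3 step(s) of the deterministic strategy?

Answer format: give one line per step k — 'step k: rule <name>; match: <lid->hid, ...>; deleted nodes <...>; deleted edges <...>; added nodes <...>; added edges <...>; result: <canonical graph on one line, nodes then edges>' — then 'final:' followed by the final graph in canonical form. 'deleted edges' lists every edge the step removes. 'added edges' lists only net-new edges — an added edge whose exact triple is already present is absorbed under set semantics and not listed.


step 1: rule r1; match: 0->9, 1->0, 2->3, 3->5; deleted nodes 9; deleted edges (9,0,cv); (9,3,cv); (9,5,cv); added nodes 15, 16, 17, 18, 19, 20, 21; added edges (18,0,cv); (18,15,cv); (18,17,cv); (19,3,cv); (19,15,cv); (19,16,cv); (20,5,cv); (20,16,cv); (20,17,cv); (21,15,cv); (21,16,cv); (21,17,cv); result: nodes: 0:V, 3:V, 5:V, 6:V, 12:T, 14:T, 15:V, 16:V, 17:V, 18:T, 19:T, 20:T, 21:T edges: (12,0,cv); (12,5,cv); (12,6,cv); (14,0,cv); (14,3,cv); (14,5,cv); (18,0,cv); (18,15,cv); (18,17,cv); (19,3,cv); (19,15,cv); (19,16,cv); (20,5,cv); (20,16,cv); (20,17,cv); (21,15,cv); (21,16,cv); (21,17,cv)
step 2: rule r1; match: 0->12, 1->0, 2->5, 3->6; deleted nodes 12; deleted edges (12,0,cv); (12,5,cv); (12,6,cv); added nodes 22, 23, 24, 25, 26, 27, 28; added edges (25,0,cv); (25,22,cv); (25,24,cv); (26,5,cv); (26,22,cv); (26,23,cv); (27,6,cv); (27,23,cv); (27,24,cv); (28,22,cv); (28,23,cv); (28,24,cv); result: nodes: 0:V, 3:V, 5:V, 6:V, 14:T, 15:V, 16:V, 17:V, 18:T, 19:T, 20:T, 21:T, 22:V, 23:V, 24:V, 25:T, 26:T, 27:T, 28:T edges: (14,0,cv); (14,3,cv); (14,5,cv); (18,0,cv); (18,15,cv); (18,17,cv); (19,3,cv); (19,15,cv); (19,16,cv); (20,5,cv); (20,16,cv); (20,17,cv); (21,15,cv); (21,16,cv); (21,17,cv); (25,0,cv); (25,22,cv); (25,24,cv); (26,5,cv); (26,22,cv); (26,23,cv); (27,6,cv); (27,23,cv); (27,24,cv); (28,22,cv); (28,23,cv); (28,24,cv)
step 3: rule r1; match: 0->14, 1->0, 2->3, 3->5; deleted nodes 14; deleted edges (14,0,cv); (14,3,cv); (14,5,cv); added nodes 29, 30, 31, 32, 33, 34, 35; added edges (32,0,cv); (32,29,cv); (32,31,cv); (33,3,cv); (33,29,cv); (33,30,cv); (34,5,cv); (34,30,cv); (34,31,cv); (35,29,cv); (35,30,cv); (35,31,cv); result: nodes: 0:V, 3:V, 5:V, 6:V, 15:V, 16:V, 17:V, 18:T, 19:T, 20:T, 21:T, 22:V, 23:V, 24:V, 25:T, 26:T, 27:T, 28:T, 29:V, 30:V, 31:V, 32:T, 33:T, 34:T, 35:T edges: (18,0,cv); (18,15,cv); (18,17,cv); (19,3,cv); (19,15,cv); (19,16,cv); (20,5,cv); (20,16,cv); (20,17,cv); (21,15,cv); (21,16,cv); (21,17,cv); (25,0,cv); (25,22,cv); (25,24,cv); (26,5,cv); (26,22,cv); (26,23,cv); (27,6,cv); (27,23,cv); (27,24,cv); (28,22,cv); (28,23,cv); (28,24,cv); (32,0,cv); (32,29,cv); (32,31,cv); (33,3,cv); (33,29,cv); (33,30,cv); (34,5,cv); (34,30,cv); (34,31,cv); (35,29,cv); (35,30,cv); (35,31,cv)
final:
nodes: 0:V, 3:V, 5:V, 6:V, 15:V, 16:V, 17:V, 18:T, 19:T, 20:T, 21:T, 22:V, 23:V, 24:V, 25:T, 26:T, 27:T, 28:T, 29:V, 30:V, 31:V, 32:T, 33:T, 34:T, 35:T
edges: (18,0,cv); (18,15,cv); (18,17,cv); (19,3,cv); (19,15,cv); (19,16,cv); (20,5,cv); (20,16,cv); (20,17,cv); (21,15,cv); (21,16,cv); (21,17,cv); (25,0,cv); (25,22,cv); (25,24,cv); (26,5,cv); (26,22,cv); (26,23,cv); (27,6,cv); (27,23,cv); (27,24,cv); (28,22,cv); (28,23,cv); (28,24,cv); (32,0,cv); (32,29,cv); (32,31,cv); (33,3,cv); (33,29,cv); (33,30,cv); (34,5,cv); (34,30,cv); (34,31,cv); (35,29,cv); (35,30,cv); (35,31,cv)


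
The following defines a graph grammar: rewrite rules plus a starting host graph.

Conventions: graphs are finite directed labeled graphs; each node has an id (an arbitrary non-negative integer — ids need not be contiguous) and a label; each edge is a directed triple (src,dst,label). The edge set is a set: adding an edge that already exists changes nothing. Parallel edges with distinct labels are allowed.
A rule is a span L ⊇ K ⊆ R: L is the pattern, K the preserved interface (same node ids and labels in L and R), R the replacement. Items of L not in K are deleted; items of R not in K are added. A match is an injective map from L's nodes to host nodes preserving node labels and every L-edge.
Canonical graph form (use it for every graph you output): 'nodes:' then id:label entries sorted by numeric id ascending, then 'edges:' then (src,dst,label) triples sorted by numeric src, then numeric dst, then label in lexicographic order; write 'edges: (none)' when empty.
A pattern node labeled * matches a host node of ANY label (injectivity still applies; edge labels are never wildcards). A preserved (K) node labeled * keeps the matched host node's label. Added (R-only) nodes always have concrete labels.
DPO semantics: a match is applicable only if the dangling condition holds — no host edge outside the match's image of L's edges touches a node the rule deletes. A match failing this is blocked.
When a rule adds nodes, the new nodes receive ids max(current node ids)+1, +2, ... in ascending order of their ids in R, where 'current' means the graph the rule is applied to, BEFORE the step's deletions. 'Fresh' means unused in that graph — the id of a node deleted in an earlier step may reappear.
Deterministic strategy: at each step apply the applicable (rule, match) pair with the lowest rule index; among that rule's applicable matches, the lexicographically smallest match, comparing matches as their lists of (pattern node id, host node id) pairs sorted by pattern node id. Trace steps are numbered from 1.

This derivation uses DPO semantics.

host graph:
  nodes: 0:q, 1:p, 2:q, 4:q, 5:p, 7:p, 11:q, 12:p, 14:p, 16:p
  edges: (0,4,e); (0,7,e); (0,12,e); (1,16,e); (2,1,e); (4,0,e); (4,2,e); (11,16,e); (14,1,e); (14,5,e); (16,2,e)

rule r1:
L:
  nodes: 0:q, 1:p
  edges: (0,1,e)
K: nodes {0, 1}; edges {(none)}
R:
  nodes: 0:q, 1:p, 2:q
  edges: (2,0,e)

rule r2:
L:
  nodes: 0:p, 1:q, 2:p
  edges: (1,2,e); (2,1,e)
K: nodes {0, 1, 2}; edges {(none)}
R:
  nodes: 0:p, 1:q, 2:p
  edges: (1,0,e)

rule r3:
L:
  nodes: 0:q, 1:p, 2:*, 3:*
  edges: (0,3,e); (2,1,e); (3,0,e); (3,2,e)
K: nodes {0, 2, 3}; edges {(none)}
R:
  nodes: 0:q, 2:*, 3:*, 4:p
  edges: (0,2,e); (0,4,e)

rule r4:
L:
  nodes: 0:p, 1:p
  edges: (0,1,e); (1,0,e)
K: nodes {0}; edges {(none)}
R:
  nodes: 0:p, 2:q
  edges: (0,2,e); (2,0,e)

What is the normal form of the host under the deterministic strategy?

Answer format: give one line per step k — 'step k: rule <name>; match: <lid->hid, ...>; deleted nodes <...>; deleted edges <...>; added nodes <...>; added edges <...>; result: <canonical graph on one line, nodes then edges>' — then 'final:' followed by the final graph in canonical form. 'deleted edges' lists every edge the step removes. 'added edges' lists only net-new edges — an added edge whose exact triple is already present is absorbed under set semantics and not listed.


step 1: rule r1; match: 0->0, 1->7; deleted nodes (none); deleted edges (0,7,e); added nodes 17; added edges (17,0,e); result: nodes: 0:q, 1:p, 2:q, 4:q, 5:p, 7:p, 11:q, 12:p, 14:p, 16:p, 17:q edges: (0,4,e); (0,12,e); (1,16,e); (2,1,e); (4,0,e); (4,2,e); (11,16,e); (14,1,e); (14,5,e); (16,2,e); (17,0,e)
step 2: rule r1; match: 0->0, 1->12; deleted nodes (none); deleted edges (0,12,e); added nodes 18; added edges (18,0,e); result: nodes: 0:q, 1:p, 2:q, 4:q, 5:p, 7:p, 11:q, 12:p, 14:p, 16:p, 17:q, 18:q edges: (0,4,e); (1,16,e); (2,1,e); (4,0,e); (4,2,e); (11,16,e); (14,1,e); (14,5,e); (16,2,e); (17,0,e); (18,0,e)
step 3: rule r1; match: 0->2, 1->1; deleted nodes (none); deleted edges (2,1,e); added nodes 19; added edges (19,2,e); result: nodes: 0:q, 1:p, 2:q, 4:q, 5:p, 7:p, 11:q, 12:p, 14:p, 16:p, 17:q, 18:q, 19:q edges: (0,4,e); (1,16,e); (4,0,e); (4,2,e); (11,16,e); (14,1,e); (14,5,e); (16,2,e); (17,0,e); (18,0,e); (19,2,e)
step 4: rule r1; match: 0->11, 1->16; deleted nodes (none); deleted edges (11,16,e); added nodes 20; added edges (20,11,e); result: nodes: 0:q, 1:p, 2:q, 4:q, 5:p, 7:p, 11:q, 12:p, 14:p, 16:p, 17:q, 18:q, 19:q, 20:q edges: (0,4,e); (1,16,e); (4,0,e); (4,2,e); (14,1,e); (14,5,e); (16,2,e); (17,0,e); (18,0,e); (19,2,e); (20,11,e)
final:
nodes: 0:q, 1:p, 2:q, 4:q, 5:p, 7:p, 11:q, 12:p, 14:p, 16:p, 17:q, 18:q, 19:q, 20:q
edges: (0,4,e); (1,16,e); (4,0,e); (4,2,e); (14,1,e); (14,5,e); (16,2,e); (17,0,e); (18,0,e); (19,2,e); (20,11,e)


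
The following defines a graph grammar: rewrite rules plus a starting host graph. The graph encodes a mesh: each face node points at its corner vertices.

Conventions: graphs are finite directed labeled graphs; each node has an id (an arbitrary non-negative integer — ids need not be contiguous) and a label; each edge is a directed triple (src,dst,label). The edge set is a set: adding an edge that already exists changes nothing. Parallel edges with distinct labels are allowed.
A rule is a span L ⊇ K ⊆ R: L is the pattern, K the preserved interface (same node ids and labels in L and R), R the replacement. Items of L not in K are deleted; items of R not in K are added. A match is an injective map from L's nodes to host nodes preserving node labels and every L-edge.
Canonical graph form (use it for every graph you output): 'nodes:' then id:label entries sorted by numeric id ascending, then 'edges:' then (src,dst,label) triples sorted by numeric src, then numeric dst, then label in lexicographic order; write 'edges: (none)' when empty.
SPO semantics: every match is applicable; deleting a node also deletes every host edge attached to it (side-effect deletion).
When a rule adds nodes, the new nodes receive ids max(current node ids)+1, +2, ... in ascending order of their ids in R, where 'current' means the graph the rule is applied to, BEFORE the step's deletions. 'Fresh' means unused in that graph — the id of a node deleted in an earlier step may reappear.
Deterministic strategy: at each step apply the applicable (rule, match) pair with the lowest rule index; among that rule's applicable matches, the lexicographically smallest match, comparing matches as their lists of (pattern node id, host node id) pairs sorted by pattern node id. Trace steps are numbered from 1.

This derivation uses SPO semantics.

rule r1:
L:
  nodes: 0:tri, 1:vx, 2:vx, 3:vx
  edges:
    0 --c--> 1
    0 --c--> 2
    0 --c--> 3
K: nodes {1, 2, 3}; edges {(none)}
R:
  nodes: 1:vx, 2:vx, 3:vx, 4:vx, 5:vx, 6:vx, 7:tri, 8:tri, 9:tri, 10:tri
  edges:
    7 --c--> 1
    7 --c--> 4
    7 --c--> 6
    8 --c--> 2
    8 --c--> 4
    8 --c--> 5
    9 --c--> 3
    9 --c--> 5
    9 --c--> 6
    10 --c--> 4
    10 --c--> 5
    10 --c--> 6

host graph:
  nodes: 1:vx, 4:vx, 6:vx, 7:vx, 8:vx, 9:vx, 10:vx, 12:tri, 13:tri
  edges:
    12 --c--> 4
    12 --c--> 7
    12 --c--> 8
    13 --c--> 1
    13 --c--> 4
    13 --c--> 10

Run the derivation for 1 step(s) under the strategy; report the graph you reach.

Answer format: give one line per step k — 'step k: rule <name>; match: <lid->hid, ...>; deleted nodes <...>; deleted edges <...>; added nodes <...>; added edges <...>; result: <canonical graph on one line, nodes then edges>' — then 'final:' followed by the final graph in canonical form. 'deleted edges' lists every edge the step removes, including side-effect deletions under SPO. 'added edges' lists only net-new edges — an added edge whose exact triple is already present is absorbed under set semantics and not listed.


step 1: rule r1; match: 0->12, 1->4, 2->7, 3->8; deleted nodes 12; deleted edges (12,4,c); (12,7,c); (12,8,c); added nodes 14, 15, 16, 17, 18, 19, 20; added edges (17,4,c); (17,14,c); (17,16,c); (18,7,c); (18,14,c); (18,15,c); (19,8,c); (19,15,c); (19,16,c); (20,14,c); (20,15,c); (20,16,c); result: nodes: 1:vx, 4:vx, 6:vx, 7:vx, 8:vx, 9:vx, 10:vx, 13:tri, 14:vx, 15:vx, 16:vx, 17:tri, 18:tri, 19:tri, 20:tri edges: (13,1,c); (13,4,c); (13,10,c); (17,4,c); (17,14,c); (17,16,c); (18,7,c); (18,14,c); (18,15,c); (19,8,c); (19,15,c); (19,16,c); (20,14,c); (20,15,c); (20,16,c)
final:
nodes: 1:vx, 4:vx, 6:vx, 7:vx, 8:vx, 9:vx, 10:vx, 13:tri, 14:vx, 15:vx, 16:vx, 17:tri, 18:tri, 19:tri, 20:tri
edges: (13,1,c); (13,4,c); (13,10,c); (17,4,c); (17,14,c); (17,16,c); (18,7,c); (18,14,c); (18,15,c); (19,8,c); (19,15,c); (19,16,c); (20,14,c); (20,15,c); (20,16,c)


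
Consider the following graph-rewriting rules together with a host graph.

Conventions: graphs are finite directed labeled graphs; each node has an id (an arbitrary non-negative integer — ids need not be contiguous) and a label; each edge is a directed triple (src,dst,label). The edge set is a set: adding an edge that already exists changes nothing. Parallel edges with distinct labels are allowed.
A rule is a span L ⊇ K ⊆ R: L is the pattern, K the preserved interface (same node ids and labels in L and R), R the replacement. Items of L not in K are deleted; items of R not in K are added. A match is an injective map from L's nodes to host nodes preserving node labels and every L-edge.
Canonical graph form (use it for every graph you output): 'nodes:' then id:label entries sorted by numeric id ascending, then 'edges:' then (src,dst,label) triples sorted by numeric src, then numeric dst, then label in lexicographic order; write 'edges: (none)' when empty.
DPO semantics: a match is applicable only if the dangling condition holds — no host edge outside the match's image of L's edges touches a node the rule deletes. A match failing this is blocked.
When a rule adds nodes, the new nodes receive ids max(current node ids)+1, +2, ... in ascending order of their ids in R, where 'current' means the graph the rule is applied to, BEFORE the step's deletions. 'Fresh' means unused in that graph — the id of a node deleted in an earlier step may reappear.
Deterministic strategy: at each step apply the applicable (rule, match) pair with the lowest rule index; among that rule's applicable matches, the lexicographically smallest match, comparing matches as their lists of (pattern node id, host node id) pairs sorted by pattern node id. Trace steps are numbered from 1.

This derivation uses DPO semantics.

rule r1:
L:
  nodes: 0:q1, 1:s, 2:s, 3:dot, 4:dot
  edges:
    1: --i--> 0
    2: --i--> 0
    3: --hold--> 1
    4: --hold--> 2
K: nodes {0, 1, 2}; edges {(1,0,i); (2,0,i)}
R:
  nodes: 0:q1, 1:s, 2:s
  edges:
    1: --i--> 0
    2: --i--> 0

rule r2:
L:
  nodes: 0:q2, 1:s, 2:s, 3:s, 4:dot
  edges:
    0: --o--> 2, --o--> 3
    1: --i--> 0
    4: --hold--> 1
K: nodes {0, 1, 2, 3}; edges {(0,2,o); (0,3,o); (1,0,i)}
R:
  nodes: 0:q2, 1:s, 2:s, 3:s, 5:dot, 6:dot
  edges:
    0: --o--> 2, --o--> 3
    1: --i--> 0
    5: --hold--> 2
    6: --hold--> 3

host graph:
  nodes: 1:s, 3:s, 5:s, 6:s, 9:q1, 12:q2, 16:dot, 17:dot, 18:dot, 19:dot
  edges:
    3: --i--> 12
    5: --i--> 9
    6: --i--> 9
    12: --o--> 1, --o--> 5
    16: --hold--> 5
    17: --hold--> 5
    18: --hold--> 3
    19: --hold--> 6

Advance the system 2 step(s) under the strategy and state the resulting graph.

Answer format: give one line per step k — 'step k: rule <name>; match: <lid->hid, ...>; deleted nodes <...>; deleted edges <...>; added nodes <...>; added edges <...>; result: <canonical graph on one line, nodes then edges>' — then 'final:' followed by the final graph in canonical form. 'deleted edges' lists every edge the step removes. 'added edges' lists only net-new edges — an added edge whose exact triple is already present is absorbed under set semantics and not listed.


step 1: rule r1; match: 0->9, 1->5, 2->6, 3->16, 4->19; deleted nodes 16, 19; deleted edges (16,5,hold); (19,6,hold); added nodes (none); added edges (none); result: nodes: 1:s, 3:s, 5:s, 6:s, 9:q1, 12:q2, 17:dot, 18:dot edges: (3,12,i); (5,9,i); (6,9,i); (12,1,o); (12,5,o); (17,5,hold); (18,3,hold)
step 2: rule r2; match: 0->12, 1->3, 2->1, 3->5, 4->18; deleted nodes 18; deleted edges (18,3,hold); added nodes 19, 20; added edges (19,1,hold); (20,5,hold); result: nodes: 1:s, 3:s, 5:s, 6:s, 9:q1, 12:q2, 17:dot, 19:dot, 20:dot edges: (3,12,i); (5,9,i); (6,9,i); (12,1,o); (12,5,o); (17,5,hold); (19,1,hold); (20,5,hold)
final:
nodes: 1:s, 3:s, 5:s, 6:s, 9:q1, 12:q2, 17:dot, 19:dot, 20:dot
edges: (3,12,i); (5,9,i); (6,9,i); (12,1,o); (12,5,o); (17,5,hold); (19,1,hold); (20,5,hold)


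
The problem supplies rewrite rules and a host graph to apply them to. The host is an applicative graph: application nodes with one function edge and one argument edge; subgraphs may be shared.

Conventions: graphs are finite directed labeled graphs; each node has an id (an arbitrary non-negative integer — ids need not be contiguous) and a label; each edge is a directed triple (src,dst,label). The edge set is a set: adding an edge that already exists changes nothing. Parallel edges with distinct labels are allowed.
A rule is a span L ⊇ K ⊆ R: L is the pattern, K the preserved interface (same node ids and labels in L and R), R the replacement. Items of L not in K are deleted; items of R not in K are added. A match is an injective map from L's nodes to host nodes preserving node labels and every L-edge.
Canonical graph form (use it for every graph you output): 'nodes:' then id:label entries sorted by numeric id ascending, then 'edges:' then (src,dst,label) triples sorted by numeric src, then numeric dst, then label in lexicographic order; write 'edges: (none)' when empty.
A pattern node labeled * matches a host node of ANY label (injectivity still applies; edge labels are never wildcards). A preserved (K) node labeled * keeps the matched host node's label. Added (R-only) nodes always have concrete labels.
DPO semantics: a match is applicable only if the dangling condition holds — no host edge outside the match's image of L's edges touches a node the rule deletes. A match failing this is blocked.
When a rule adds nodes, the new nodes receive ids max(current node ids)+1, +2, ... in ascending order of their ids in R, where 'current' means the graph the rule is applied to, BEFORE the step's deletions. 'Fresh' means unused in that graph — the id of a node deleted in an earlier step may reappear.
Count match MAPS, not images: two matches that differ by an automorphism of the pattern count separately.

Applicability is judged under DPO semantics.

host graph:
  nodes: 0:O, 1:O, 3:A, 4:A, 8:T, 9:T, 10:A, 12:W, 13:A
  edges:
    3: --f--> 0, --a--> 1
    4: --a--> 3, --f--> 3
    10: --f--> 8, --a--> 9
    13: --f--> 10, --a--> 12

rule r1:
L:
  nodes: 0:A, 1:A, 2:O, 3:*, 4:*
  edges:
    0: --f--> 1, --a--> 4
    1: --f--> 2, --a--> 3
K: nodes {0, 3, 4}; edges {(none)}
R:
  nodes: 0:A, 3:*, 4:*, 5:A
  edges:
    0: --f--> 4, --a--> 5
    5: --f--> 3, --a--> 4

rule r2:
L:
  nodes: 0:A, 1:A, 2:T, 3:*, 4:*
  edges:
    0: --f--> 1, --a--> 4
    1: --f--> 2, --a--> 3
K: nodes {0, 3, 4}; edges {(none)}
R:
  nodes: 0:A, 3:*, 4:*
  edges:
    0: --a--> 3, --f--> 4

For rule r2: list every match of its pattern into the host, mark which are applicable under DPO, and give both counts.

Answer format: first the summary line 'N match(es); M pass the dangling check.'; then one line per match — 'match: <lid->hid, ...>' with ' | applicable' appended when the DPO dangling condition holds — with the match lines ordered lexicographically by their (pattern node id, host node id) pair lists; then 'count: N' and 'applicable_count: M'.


1 match(es); 1 pass the dangling check.
match: 0->13, 1->10, 2->8, 3->9, 4->12 | applicable
count: 1
applicable_count: 1


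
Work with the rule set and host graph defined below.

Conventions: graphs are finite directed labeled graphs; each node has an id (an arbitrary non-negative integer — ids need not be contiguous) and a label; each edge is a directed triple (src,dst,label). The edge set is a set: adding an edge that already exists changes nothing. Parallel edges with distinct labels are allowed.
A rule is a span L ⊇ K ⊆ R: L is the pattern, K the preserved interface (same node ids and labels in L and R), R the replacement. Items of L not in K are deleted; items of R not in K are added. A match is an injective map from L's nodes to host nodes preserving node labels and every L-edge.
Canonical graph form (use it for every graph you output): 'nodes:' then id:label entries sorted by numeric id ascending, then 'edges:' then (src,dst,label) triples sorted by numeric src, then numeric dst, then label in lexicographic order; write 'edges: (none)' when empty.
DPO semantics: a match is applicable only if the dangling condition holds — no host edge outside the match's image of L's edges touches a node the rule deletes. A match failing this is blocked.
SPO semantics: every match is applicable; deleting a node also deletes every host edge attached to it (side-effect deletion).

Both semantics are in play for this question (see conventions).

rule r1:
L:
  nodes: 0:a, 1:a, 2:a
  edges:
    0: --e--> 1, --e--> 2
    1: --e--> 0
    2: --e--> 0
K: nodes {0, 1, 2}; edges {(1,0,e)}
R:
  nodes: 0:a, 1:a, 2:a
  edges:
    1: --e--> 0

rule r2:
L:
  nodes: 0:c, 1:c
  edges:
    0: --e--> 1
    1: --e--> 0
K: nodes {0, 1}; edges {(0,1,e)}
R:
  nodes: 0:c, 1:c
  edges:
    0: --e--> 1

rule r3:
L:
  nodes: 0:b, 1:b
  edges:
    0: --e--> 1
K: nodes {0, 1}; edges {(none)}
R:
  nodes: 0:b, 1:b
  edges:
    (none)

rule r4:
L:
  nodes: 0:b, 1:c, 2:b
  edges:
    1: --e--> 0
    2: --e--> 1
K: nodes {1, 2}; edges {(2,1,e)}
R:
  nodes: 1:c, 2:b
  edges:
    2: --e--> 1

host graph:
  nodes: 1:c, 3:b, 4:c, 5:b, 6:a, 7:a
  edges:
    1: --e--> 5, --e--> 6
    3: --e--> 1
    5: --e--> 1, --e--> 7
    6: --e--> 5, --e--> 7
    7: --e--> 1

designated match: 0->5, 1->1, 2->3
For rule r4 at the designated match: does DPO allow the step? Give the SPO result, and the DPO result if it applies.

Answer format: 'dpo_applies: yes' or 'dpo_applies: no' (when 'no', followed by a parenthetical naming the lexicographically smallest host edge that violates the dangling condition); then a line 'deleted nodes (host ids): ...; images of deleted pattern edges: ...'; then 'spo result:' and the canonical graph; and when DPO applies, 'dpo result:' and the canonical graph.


dpo_applies: no
(the rule deletes node 5, which keeps host edge (5,1,e) outside the match image — the dangling condition fails, DPO blocks; SPO proceeds and side-deletes such edges)
deleted nodes (host ids): 5; images of deleted pattern edges: (1,5,e)
spo result:
nodes: 1:c, 3:b, 4:c, 6:a, 7:a
edges: (1,6,e); (3,1,e); (6,7,e); (7,1,e)
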